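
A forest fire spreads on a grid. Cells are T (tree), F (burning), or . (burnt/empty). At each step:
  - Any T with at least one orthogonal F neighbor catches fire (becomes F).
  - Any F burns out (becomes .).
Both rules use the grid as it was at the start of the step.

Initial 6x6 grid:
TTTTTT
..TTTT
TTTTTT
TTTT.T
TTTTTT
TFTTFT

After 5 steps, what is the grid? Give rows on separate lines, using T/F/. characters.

Step 1: 6 trees catch fire, 2 burn out
  TTTTTT
  ..TTTT
  TTTTTT
  TTTT.T
  TFTTFT
  F.FF.F
Step 2: 5 trees catch fire, 6 burn out
  TTTTTT
  ..TTTT
  TTTTTT
  TFTT.T
  F.FF.F
  ......
Step 3: 5 trees catch fire, 5 burn out
  TTTTTT
  ..TTTT
  TFTTTT
  F.FF.F
  ......
  ......
Step 4: 4 trees catch fire, 5 burn out
  TTTTTT
  ..TTTT
  F.FFTF
  ......
  ......
  ......
Step 5: 4 trees catch fire, 4 burn out
  TTTTTT
  ..FFTF
  ....F.
  ......
  ......
  ......

TTTTTT
..FFTF
....F.
......
......
......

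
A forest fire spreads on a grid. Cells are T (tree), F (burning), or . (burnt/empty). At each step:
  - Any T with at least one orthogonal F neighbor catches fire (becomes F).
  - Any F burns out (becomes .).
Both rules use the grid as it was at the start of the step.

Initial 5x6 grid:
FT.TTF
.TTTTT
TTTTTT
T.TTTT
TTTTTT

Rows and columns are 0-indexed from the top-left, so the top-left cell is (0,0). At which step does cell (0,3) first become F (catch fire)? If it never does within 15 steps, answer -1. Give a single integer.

Step 1: cell (0,3)='T' (+3 fires, +2 burnt)
Step 2: cell (0,3)='F' (+4 fires, +3 burnt)
  -> target ignites at step 2
Step 3: cell (0,3)='.' (+5 fires, +4 burnt)
Step 4: cell (0,3)='.' (+5 fires, +5 burnt)
Step 5: cell (0,3)='.' (+4 fires, +5 burnt)
Step 6: cell (0,3)='.' (+3 fires, +4 burnt)
Step 7: cell (0,3)='.' (+1 fires, +3 burnt)
Step 8: cell (0,3)='.' (+0 fires, +1 burnt)
  fire out at step 8

2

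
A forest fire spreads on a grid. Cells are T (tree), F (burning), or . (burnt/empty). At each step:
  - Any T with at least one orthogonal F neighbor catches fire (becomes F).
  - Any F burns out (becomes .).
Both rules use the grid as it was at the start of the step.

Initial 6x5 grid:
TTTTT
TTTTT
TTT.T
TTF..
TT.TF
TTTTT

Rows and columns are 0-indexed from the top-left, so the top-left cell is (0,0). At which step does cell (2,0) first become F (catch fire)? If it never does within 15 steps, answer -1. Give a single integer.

Step 1: cell (2,0)='T' (+4 fires, +2 burnt)
Step 2: cell (2,0)='T' (+5 fires, +4 burnt)
Step 3: cell (2,0)='F' (+7 fires, +5 burnt)
  -> target ignites at step 3
Step 4: cell (2,0)='.' (+5 fires, +7 burnt)
Step 5: cell (2,0)='.' (+3 fires, +5 burnt)
Step 6: cell (2,0)='.' (+0 fires, +3 burnt)
  fire out at step 6

3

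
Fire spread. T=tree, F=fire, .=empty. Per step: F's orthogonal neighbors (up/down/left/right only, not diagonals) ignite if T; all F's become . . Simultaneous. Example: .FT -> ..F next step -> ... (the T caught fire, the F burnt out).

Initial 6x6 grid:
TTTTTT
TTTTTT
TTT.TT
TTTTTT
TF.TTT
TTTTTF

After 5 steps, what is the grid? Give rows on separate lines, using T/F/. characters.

Step 1: 5 trees catch fire, 2 burn out
  TTTTTT
  TTTTTT
  TTT.TT
  TFTTTT
  F..TTF
  TFTTF.
Step 2: 8 trees catch fire, 5 burn out
  TTTTTT
  TTTTTT
  TFT.TT
  F.FTTF
  ...TF.
  F.FF..
Step 3: 7 trees catch fire, 8 burn out
  TTTTTT
  TFTTTT
  F.F.TF
  ...FF.
  ...F..
  ......
Step 4: 5 trees catch fire, 7 burn out
  TFTTTT
  F.FTTF
  ....F.
  ......
  ......
  ......
Step 5: 5 trees catch fire, 5 burn out
  F.FTTF
  ...FF.
  ......
  ......
  ......
  ......

F.FTTF
...FF.
......
......
......
......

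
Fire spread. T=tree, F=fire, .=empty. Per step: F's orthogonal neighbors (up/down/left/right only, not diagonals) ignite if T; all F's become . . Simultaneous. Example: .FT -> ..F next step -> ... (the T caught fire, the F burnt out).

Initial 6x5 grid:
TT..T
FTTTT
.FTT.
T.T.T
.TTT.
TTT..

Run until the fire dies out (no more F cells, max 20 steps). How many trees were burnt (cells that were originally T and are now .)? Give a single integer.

Step 1: +3 fires, +2 burnt (F count now 3)
Step 2: +4 fires, +3 burnt (F count now 4)
Step 3: +2 fires, +4 burnt (F count now 2)
Step 4: +4 fires, +2 burnt (F count now 4)
Step 5: +2 fires, +4 burnt (F count now 2)
Step 6: +1 fires, +2 burnt (F count now 1)
Step 7: +0 fires, +1 burnt (F count now 0)
Fire out after step 7
Initially T: 18, now '.': 28
Total burnt (originally-T cells now '.'): 16

Answer: 16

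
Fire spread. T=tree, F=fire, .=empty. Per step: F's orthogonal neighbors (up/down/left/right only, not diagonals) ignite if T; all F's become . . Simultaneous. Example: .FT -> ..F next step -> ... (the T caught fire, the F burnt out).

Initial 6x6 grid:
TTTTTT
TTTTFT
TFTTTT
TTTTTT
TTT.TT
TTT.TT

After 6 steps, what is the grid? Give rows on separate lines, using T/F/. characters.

Step 1: 8 trees catch fire, 2 burn out
  TTTTFT
  TFTF.F
  F.FTFT
  TFTTTT
  TTT.TT
  TTT.TT
Step 2: 11 trees catch fire, 8 burn out
  TFTF.F
  F.F...
  ...F.F
  F.FTFT
  TFT.TT
  TTT.TT
Step 3: 8 trees catch fire, 11 burn out
  F.F...
  ......
  ......
  ...F.F
  F.F.FT
  TFT.TT
Step 4: 4 trees catch fire, 8 burn out
  ......
  ......
  ......
  ......
  .....F
  F.F.FT
Step 5: 1 trees catch fire, 4 burn out
  ......
  ......
  ......
  ......
  ......
  .....F
Step 6: 0 trees catch fire, 1 burn out
  ......
  ......
  ......
  ......
  ......
  ......

......
......
......
......
......
......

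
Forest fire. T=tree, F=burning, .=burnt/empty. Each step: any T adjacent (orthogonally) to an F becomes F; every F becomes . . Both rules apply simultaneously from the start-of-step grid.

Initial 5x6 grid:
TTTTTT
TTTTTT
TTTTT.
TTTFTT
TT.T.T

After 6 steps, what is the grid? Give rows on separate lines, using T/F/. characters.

Step 1: 4 trees catch fire, 1 burn out
  TTTTTT
  TTTTTT
  TTTFT.
  TTF.FT
  TT.F.T
Step 2: 5 trees catch fire, 4 burn out
  TTTTTT
  TTTFTT
  TTF.F.
  TF...F
  TT...T
Step 3: 7 trees catch fire, 5 burn out
  TTTFTT
  TTF.FT
  TF....
  F.....
  TF...F
Step 4: 6 trees catch fire, 7 burn out
  TTF.FT
  TF...F
  F.....
  ......
  F.....
Step 5: 3 trees catch fire, 6 burn out
  TF...F
  F.....
  ......
  ......
  ......
Step 6: 1 trees catch fire, 3 burn out
  F.....
  ......
  ......
  ......
  ......

F.....
......
......
......
......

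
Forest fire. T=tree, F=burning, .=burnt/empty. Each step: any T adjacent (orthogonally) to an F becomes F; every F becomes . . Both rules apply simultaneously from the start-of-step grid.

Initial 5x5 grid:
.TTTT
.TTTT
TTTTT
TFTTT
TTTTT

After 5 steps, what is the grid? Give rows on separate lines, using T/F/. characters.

Step 1: 4 trees catch fire, 1 burn out
  .TTTT
  .TTTT
  TFTTT
  F.FTT
  TFTTT
Step 2: 6 trees catch fire, 4 burn out
  .TTTT
  .FTTT
  F.FTT
  ...FT
  F.FTT
Step 3: 5 trees catch fire, 6 burn out
  .FTTT
  ..FTT
  ...FT
  ....F
  ...FT
Step 4: 4 trees catch fire, 5 burn out
  ..FTT
  ...FT
  ....F
  .....
  ....F
Step 5: 2 trees catch fire, 4 burn out
  ...FT
  ....F
  .....
  .....
  .....

...FT
....F
.....
.....
.....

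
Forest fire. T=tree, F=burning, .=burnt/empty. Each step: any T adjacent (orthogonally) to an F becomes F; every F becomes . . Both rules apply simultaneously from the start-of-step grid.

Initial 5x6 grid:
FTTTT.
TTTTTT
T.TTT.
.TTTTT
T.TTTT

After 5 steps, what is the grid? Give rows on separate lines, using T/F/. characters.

Step 1: 2 trees catch fire, 1 burn out
  .FTTT.
  FTTTTT
  T.TTT.
  .TTTTT
  T.TTTT
Step 2: 3 trees catch fire, 2 burn out
  ..FTT.
  .FTTTT
  F.TTT.
  .TTTTT
  T.TTTT
Step 3: 2 trees catch fire, 3 burn out
  ...FT.
  ..FTTT
  ..TTT.
  .TTTTT
  T.TTTT
Step 4: 3 trees catch fire, 2 burn out
  ....F.
  ...FTT
  ..FTT.
  .TTTTT
  T.TTTT
Step 5: 3 trees catch fire, 3 burn out
  ......
  ....FT
  ...FT.
  .TFTTT
  T.TTTT

......
....FT
...FT.
.TFTTT
T.TTTT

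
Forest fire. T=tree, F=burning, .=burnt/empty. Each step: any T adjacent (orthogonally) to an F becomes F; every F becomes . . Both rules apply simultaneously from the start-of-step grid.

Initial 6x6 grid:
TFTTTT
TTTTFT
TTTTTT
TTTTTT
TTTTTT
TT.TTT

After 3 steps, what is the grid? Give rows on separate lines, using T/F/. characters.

Step 1: 7 trees catch fire, 2 burn out
  F.FTFT
  TFTF.F
  TTTTFT
  TTTTTT
  TTTTTT
  TT.TTT
Step 2: 8 trees catch fire, 7 burn out
  ...F.F
  F.F...
  TFTF.F
  TTTTFT
  TTTTTT
  TT.TTT
Step 3: 6 trees catch fire, 8 burn out
  ......
  ......
  F.F...
  TFTF.F
  TTTTFT
  TT.TTT

......
......
F.F...
TFTF.F
TTTTFT
TT.TTT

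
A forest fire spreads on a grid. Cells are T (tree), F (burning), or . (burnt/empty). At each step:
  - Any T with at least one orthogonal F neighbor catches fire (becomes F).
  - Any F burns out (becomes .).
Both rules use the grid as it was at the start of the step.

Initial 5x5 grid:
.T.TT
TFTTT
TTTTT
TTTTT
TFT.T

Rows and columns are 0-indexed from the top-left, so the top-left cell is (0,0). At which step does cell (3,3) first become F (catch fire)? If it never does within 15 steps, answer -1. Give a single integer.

Step 1: cell (3,3)='T' (+7 fires, +2 burnt)
Step 2: cell (3,3)='T' (+5 fires, +7 burnt)
Step 3: cell (3,3)='F' (+4 fires, +5 burnt)
  -> target ignites at step 3
Step 4: cell (3,3)='.' (+3 fires, +4 burnt)
Step 5: cell (3,3)='.' (+1 fires, +3 burnt)
Step 6: cell (3,3)='.' (+0 fires, +1 burnt)
  fire out at step 6

3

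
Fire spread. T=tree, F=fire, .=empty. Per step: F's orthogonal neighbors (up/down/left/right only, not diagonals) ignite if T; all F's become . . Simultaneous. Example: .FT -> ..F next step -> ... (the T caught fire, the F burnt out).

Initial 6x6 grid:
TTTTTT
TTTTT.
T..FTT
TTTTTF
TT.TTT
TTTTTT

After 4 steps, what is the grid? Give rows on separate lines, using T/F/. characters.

Step 1: 6 trees catch fire, 2 burn out
  TTTTTT
  TTTFT.
  T...FF
  TTTFF.
  TT.TTF
  TTTTTT
Step 2: 7 trees catch fire, 6 burn out
  TTTFTT
  TTF.F.
  T.....
  TTF...
  TT.FF.
  TTTTTF
Step 3: 6 trees catch fire, 7 burn out
  TTF.FT
  TF....
  T.....
  TF....
  TT....
  TTTFF.
Step 4: 6 trees catch fire, 6 burn out
  TF...F
  F.....
  T.....
  F.....
  TF....
  TTF...

TF...F
F.....
T.....
F.....
TF....
TTF...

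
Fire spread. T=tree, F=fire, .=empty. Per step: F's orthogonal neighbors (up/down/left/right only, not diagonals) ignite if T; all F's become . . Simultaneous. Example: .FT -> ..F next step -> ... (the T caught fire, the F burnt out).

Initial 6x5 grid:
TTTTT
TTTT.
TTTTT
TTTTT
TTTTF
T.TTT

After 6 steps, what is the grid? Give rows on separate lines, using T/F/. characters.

Step 1: 3 trees catch fire, 1 burn out
  TTTTT
  TTTT.
  TTTTT
  TTTTF
  TTTF.
  T.TTF
Step 2: 4 trees catch fire, 3 burn out
  TTTTT
  TTTT.
  TTTTF
  TTTF.
  TTF..
  T.TF.
Step 3: 4 trees catch fire, 4 burn out
  TTTTT
  TTTT.
  TTTF.
  TTF..
  TF...
  T.F..
Step 4: 4 trees catch fire, 4 burn out
  TTTTT
  TTTF.
  TTF..
  TF...
  F....
  T....
Step 5: 5 trees catch fire, 4 burn out
  TTTFT
  TTF..
  TF...
  F....
  .....
  F....
Step 6: 4 trees catch fire, 5 burn out
  TTF.F
  TF...
  F....
  .....
  .....
  .....

TTF.F
TF...
F....
.....
.....
.....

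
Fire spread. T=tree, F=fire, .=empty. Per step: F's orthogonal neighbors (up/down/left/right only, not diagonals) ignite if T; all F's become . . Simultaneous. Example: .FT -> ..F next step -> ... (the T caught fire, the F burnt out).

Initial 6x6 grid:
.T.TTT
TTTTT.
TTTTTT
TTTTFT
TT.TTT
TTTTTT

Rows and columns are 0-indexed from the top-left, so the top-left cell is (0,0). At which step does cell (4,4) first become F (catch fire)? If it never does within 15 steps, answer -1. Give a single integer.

Step 1: cell (4,4)='F' (+4 fires, +1 burnt)
  -> target ignites at step 1
Step 2: cell (4,4)='.' (+7 fires, +4 burnt)
Step 3: cell (4,4)='.' (+6 fires, +7 burnt)
Step 4: cell (4,4)='.' (+7 fires, +6 burnt)
Step 5: cell (4,4)='.' (+4 fires, +7 burnt)
Step 6: cell (4,4)='.' (+3 fires, +4 burnt)
Step 7: cell (4,4)='.' (+0 fires, +3 burnt)
  fire out at step 7

1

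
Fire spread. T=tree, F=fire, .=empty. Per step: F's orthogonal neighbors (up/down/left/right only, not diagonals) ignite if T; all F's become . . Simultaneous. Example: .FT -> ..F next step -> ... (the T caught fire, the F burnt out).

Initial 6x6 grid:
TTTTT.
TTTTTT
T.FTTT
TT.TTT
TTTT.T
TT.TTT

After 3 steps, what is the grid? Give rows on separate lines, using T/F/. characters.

Step 1: 2 trees catch fire, 1 burn out
  TTTTT.
  TTFTTT
  T..FTT
  TT.TTT
  TTTT.T
  TT.TTT
Step 2: 5 trees catch fire, 2 burn out
  TTFTT.
  TF.FTT
  T...FT
  TT.FTT
  TTTT.T
  TT.TTT
Step 3: 7 trees catch fire, 5 burn out
  TF.FT.
  F...FT
  T....F
  TT..FT
  TTTF.T
  TT.TTT

TF.FT.
F...FT
T....F
TT..FT
TTTF.T
TT.TTT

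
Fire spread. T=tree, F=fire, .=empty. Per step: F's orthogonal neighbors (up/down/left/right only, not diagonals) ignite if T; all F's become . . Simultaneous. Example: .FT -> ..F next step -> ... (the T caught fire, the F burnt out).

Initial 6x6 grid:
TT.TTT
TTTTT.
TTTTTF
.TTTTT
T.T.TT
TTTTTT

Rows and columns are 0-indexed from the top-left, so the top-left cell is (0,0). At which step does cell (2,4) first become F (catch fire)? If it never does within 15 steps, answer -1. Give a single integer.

Step 1: cell (2,4)='F' (+2 fires, +1 burnt)
  -> target ignites at step 1
Step 2: cell (2,4)='.' (+4 fires, +2 burnt)
Step 3: cell (2,4)='.' (+6 fires, +4 burnt)
Step 4: cell (2,4)='.' (+6 fires, +6 burnt)
Step 5: cell (2,4)='.' (+5 fires, +6 burnt)
Step 6: cell (2,4)='.' (+3 fires, +5 burnt)
Step 7: cell (2,4)='.' (+2 fires, +3 burnt)
Step 8: cell (2,4)='.' (+1 fires, +2 burnt)
Step 9: cell (2,4)='.' (+1 fires, +1 burnt)
Step 10: cell (2,4)='.' (+0 fires, +1 burnt)
  fire out at step 10

1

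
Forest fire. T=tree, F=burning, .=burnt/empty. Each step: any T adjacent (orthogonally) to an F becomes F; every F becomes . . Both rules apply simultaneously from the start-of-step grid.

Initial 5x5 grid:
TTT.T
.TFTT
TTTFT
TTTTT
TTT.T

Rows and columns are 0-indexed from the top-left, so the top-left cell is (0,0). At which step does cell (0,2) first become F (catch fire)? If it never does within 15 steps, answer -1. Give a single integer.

Step 1: cell (0,2)='F' (+6 fires, +2 burnt)
  -> target ignites at step 1
Step 2: cell (0,2)='.' (+5 fires, +6 burnt)
Step 3: cell (0,2)='.' (+6 fires, +5 burnt)
Step 4: cell (0,2)='.' (+2 fires, +6 burnt)
Step 5: cell (0,2)='.' (+1 fires, +2 burnt)
Step 6: cell (0,2)='.' (+0 fires, +1 burnt)
  fire out at step 6

1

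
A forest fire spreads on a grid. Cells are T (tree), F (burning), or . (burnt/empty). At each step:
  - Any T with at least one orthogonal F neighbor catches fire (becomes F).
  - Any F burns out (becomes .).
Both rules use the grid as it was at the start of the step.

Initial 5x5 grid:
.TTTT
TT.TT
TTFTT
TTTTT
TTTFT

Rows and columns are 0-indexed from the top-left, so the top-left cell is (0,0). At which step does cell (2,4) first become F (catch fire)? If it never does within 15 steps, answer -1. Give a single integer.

Step 1: cell (2,4)='T' (+6 fires, +2 burnt)
Step 2: cell (2,4)='F' (+7 fires, +6 burnt)
  -> target ignites at step 2
Step 3: cell (2,4)='.' (+6 fires, +7 burnt)
Step 4: cell (2,4)='.' (+2 fires, +6 burnt)
Step 5: cell (2,4)='.' (+0 fires, +2 burnt)
  fire out at step 5

2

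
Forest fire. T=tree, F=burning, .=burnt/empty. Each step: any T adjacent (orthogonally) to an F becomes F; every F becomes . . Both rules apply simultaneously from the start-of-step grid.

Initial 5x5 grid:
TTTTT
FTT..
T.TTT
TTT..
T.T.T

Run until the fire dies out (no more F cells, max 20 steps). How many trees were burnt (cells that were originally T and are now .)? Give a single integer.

Step 1: +3 fires, +1 burnt (F count now 3)
Step 2: +3 fires, +3 burnt (F count now 3)
Step 3: +4 fires, +3 burnt (F count now 4)
Step 4: +3 fires, +4 burnt (F count now 3)
Step 5: +3 fires, +3 burnt (F count now 3)
Step 6: +0 fires, +3 burnt (F count now 0)
Fire out after step 6
Initially T: 17, now '.': 24
Total burnt (originally-T cells now '.'): 16

Answer: 16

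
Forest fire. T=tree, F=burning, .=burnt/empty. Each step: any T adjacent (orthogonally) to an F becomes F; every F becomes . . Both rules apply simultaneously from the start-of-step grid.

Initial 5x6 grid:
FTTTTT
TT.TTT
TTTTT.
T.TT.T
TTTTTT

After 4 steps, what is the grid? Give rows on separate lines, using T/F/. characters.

Step 1: 2 trees catch fire, 1 burn out
  .FTTTT
  FT.TTT
  TTTTT.
  T.TT.T
  TTTTTT
Step 2: 3 trees catch fire, 2 burn out
  ..FTTT
  .F.TTT
  FTTTT.
  T.TT.T
  TTTTTT
Step 3: 3 trees catch fire, 3 burn out
  ...FTT
  ...TTT
  .FTTT.
  F.TT.T
  TTTTTT
Step 4: 4 trees catch fire, 3 burn out
  ....FT
  ...FTT
  ..FTT.
  ..TT.T
  FTTTTT

....FT
...FTT
..FTT.
..TT.T
FTTTTT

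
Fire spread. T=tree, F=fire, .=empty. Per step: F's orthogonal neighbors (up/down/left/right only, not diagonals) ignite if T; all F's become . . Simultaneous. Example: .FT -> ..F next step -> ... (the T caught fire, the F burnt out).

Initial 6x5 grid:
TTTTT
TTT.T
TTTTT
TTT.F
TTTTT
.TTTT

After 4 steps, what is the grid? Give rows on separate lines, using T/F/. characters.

Step 1: 2 trees catch fire, 1 burn out
  TTTTT
  TTT.T
  TTTTF
  TTT..
  TTTTF
  .TTTT
Step 2: 4 trees catch fire, 2 burn out
  TTTTT
  TTT.F
  TTTF.
  TTT..
  TTTF.
  .TTTF
Step 3: 4 trees catch fire, 4 burn out
  TTTTF
  TTT..
  TTF..
  TTT..
  TTF..
  .TTF.
Step 4: 6 trees catch fire, 4 burn out
  TTTF.
  TTF..
  TF...
  TTF..
  TF...
  .TF..

TTTF.
TTF..
TF...
TTF..
TF...
.TF..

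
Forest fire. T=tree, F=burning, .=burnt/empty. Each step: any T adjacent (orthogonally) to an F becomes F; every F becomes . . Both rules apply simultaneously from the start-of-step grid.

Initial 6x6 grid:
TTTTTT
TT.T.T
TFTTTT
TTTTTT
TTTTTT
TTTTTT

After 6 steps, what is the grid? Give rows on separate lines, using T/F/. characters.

Step 1: 4 trees catch fire, 1 burn out
  TTTTTT
  TF.T.T
  F.FTTT
  TFTTTT
  TTTTTT
  TTTTTT
Step 2: 6 trees catch fire, 4 burn out
  TFTTTT
  F..T.T
  ...FTT
  F.FTTT
  TFTTTT
  TTTTTT
Step 3: 8 trees catch fire, 6 burn out
  F.FTTT
  ...F.T
  ....FT
  ...FTT
  F.FTTT
  TFTTTT
Step 4: 6 trees catch fire, 8 burn out
  ...FTT
  .....T
  .....F
  ....FT
  ...FTT
  F.FTTT
Step 5: 5 trees catch fire, 6 burn out
  ....FT
  .....F
  ......
  .....F
  ....FT
  ...FTT
Step 6: 3 trees catch fire, 5 burn out
  .....F
  ......
  ......
  ......
  .....F
  ....FT

.....F
......
......
......
.....F
....FT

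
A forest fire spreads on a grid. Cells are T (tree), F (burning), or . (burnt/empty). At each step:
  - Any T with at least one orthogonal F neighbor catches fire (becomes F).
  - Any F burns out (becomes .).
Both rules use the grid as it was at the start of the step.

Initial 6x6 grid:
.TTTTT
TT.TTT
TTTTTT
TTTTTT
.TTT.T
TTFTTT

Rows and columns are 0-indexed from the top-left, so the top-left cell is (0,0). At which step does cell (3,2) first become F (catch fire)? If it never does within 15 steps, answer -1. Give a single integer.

Step 1: cell (3,2)='T' (+3 fires, +1 burnt)
Step 2: cell (3,2)='F' (+5 fires, +3 burnt)
  -> target ignites at step 2
Step 3: cell (3,2)='.' (+4 fires, +5 burnt)
Step 4: cell (3,2)='.' (+5 fires, +4 burnt)
Step 5: cell (3,2)='.' (+5 fires, +5 burnt)
Step 6: cell (3,2)='.' (+5 fires, +5 burnt)
Step 7: cell (3,2)='.' (+3 fires, +5 burnt)
Step 8: cell (3,2)='.' (+1 fires, +3 burnt)
Step 9: cell (3,2)='.' (+0 fires, +1 burnt)
  fire out at step 9

2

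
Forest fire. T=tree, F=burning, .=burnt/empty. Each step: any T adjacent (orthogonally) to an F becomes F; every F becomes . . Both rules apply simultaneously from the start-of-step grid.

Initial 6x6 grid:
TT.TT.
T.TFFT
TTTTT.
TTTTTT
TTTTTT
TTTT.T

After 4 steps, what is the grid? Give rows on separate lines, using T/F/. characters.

Step 1: 6 trees catch fire, 2 burn out
  TT.FF.
  T.F..F
  TTTFF.
  TTTTTT
  TTTTTT
  TTTT.T
Step 2: 3 trees catch fire, 6 burn out
  TT....
  T.....
  TTF...
  TTTFFT
  TTTTTT
  TTTT.T
Step 3: 5 trees catch fire, 3 burn out
  TT....
  T.....
  TF....
  TTF..F
  TTTFFT
  TTTT.T
Step 4: 5 trees catch fire, 5 burn out
  TT....
  T.....
  F.....
  TF....
  TTF..F
  TTTF.T

TT....
T.....
F.....
TF....
TTF..F
TTTF.T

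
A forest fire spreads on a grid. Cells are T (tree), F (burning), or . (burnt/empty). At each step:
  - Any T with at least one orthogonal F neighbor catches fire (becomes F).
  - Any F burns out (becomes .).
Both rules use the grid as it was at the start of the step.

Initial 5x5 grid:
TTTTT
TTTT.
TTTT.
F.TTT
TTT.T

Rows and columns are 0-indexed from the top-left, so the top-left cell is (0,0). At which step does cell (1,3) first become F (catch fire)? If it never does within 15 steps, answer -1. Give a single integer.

Step 1: cell (1,3)='T' (+2 fires, +1 burnt)
Step 2: cell (1,3)='T' (+3 fires, +2 burnt)
Step 3: cell (1,3)='T' (+4 fires, +3 burnt)
Step 4: cell (1,3)='T' (+4 fires, +4 burnt)
Step 5: cell (1,3)='F' (+3 fires, +4 burnt)
  -> target ignites at step 5
Step 6: cell (1,3)='.' (+2 fires, +3 burnt)
Step 7: cell (1,3)='.' (+2 fires, +2 burnt)
Step 8: cell (1,3)='.' (+0 fires, +2 burnt)
  fire out at step 8

5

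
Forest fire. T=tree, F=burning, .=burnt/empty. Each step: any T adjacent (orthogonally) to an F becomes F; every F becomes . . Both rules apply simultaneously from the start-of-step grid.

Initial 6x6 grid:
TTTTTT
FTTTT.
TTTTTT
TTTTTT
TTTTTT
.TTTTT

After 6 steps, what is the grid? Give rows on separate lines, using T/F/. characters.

Step 1: 3 trees catch fire, 1 burn out
  FTTTTT
  .FTTT.
  FTTTTT
  TTTTTT
  TTTTTT
  .TTTTT
Step 2: 4 trees catch fire, 3 burn out
  .FTTTT
  ..FTT.
  .FTTTT
  FTTTTT
  TTTTTT
  .TTTTT
Step 3: 5 trees catch fire, 4 burn out
  ..FTTT
  ...FT.
  ..FTTT
  .FTTTT
  FTTTTT
  .TTTTT
Step 4: 5 trees catch fire, 5 burn out
  ...FTT
  ....F.
  ...FTT
  ..FTTT
  .FTTTT
  .TTTTT
Step 5: 5 trees catch fire, 5 burn out
  ....FT
  ......
  ....FT
  ...FTT
  ..FTTT
  .FTTTT
Step 6: 5 trees catch fire, 5 burn out
  .....F
  ......
  .....F
  ....FT
  ...FTT
  ..FTTT

.....F
......
.....F
....FT
...FTT
..FTTT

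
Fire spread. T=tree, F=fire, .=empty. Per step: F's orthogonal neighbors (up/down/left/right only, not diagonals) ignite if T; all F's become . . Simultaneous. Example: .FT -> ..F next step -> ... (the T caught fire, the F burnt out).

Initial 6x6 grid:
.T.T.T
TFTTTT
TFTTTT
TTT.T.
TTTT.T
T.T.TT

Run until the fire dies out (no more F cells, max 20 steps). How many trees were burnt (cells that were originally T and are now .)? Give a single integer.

Answer: 23

Derivation:
Step 1: +6 fires, +2 burnt (F count now 6)
Step 2: +5 fires, +6 burnt (F count now 5)
Step 3: +5 fires, +5 burnt (F count now 5)
Step 4: +6 fires, +5 burnt (F count now 6)
Step 5: +1 fires, +6 burnt (F count now 1)
Step 6: +0 fires, +1 burnt (F count now 0)
Fire out after step 6
Initially T: 26, now '.': 33
Total burnt (originally-T cells now '.'): 23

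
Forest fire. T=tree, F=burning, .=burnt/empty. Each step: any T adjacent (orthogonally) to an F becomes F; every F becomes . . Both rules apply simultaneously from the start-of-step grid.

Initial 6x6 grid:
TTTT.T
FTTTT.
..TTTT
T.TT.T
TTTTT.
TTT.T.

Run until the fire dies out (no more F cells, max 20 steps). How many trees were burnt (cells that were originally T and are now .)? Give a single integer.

Step 1: +2 fires, +1 burnt (F count now 2)
Step 2: +2 fires, +2 burnt (F count now 2)
Step 3: +3 fires, +2 burnt (F count now 3)
Step 4: +4 fires, +3 burnt (F count now 4)
Step 5: +3 fires, +4 burnt (F count now 3)
Step 6: +4 fires, +3 burnt (F count now 4)
Step 7: +4 fires, +4 burnt (F count now 4)
Step 8: +3 fires, +4 burnt (F count now 3)
Step 9: +0 fires, +3 burnt (F count now 0)
Fire out after step 9
Initially T: 26, now '.': 35
Total burnt (originally-T cells now '.'): 25

Answer: 25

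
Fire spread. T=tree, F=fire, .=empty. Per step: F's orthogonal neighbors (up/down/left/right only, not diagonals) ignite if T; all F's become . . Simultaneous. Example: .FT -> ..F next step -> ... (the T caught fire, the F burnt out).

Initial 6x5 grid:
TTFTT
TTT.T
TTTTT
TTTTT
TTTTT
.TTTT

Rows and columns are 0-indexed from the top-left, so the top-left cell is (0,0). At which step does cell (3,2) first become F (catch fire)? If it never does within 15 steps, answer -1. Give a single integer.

Step 1: cell (3,2)='T' (+3 fires, +1 burnt)
Step 2: cell (3,2)='T' (+4 fires, +3 burnt)
Step 3: cell (3,2)='F' (+5 fires, +4 burnt)
  -> target ignites at step 3
Step 4: cell (3,2)='.' (+5 fires, +5 burnt)
Step 5: cell (3,2)='.' (+5 fires, +5 burnt)
Step 6: cell (3,2)='.' (+4 fires, +5 burnt)
Step 7: cell (3,2)='.' (+1 fires, +4 burnt)
Step 8: cell (3,2)='.' (+0 fires, +1 burnt)
  fire out at step 8

3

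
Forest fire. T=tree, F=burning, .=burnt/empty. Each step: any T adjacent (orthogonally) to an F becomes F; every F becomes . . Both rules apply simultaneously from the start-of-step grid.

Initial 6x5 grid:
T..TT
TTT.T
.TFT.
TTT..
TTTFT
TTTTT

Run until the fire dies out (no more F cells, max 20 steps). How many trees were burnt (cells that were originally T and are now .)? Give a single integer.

Answer: 18

Derivation:
Step 1: +7 fires, +2 burnt (F count now 7)
Step 2: +5 fires, +7 burnt (F count now 5)
Step 3: +4 fires, +5 burnt (F count now 4)
Step 4: +2 fires, +4 burnt (F count now 2)
Step 5: +0 fires, +2 burnt (F count now 0)
Fire out after step 5
Initially T: 21, now '.': 27
Total burnt (originally-T cells now '.'): 18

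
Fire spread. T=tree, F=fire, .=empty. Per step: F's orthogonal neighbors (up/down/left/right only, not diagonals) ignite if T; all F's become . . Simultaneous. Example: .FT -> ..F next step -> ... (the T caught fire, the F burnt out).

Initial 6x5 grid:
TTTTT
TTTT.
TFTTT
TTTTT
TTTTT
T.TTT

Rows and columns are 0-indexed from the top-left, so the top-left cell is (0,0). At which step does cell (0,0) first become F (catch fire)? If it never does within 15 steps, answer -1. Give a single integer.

Step 1: cell (0,0)='T' (+4 fires, +1 burnt)
Step 2: cell (0,0)='T' (+7 fires, +4 burnt)
Step 3: cell (0,0)='F' (+7 fires, +7 burnt)
  -> target ignites at step 3
Step 4: cell (0,0)='.' (+5 fires, +7 burnt)
Step 5: cell (0,0)='.' (+3 fires, +5 burnt)
Step 6: cell (0,0)='.' (+1 fires, +3 burnt)
Step 7: cell (0,0)='.' (+0 fires, +1 burnt)
  fire out at step 7

3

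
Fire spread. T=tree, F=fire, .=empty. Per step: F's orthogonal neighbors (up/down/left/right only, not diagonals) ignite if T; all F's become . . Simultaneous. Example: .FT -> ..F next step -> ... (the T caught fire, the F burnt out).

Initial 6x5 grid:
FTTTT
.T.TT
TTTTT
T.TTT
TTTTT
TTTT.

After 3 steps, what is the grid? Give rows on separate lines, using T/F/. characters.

Step 1: 1 trees catch fire, 1 burn out
  .FTTT
  .T.TT
  TTTTT
  T.TTT
  TTTTT
  TTTT.
Step 2: 2 trees catch fire, 1 burn out
  ..FTT
  .F.TT
  TTTTT
  T.TTT
  TTTTT
  TTTT.
Step 3: 2 trees catch fire, 2 burn out
  ...FT
  ...TT
  TFTTT
  T.TTT
  TTTTT
  TTTT.

...FT
...TT
TFTTT
T.TTT
TTTTT
TTTT.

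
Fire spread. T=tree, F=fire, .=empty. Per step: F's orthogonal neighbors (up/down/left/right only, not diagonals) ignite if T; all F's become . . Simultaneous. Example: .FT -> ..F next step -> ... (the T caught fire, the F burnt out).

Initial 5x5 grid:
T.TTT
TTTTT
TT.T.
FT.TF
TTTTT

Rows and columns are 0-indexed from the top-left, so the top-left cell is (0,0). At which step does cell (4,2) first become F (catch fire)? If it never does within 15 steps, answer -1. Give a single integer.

Step 1: cell (4,2)='T' (+5 fires, +2 burnt)
Step 2: cell (4,2)='T' (+5 fires, +5 burnt)
Step 3: cell (4,2)='F' (+4 fires, +5 burnt)
  -> target ignites at step 3
Step 4: cell (4,2)='.' (+3 fires, +4 burnt)
Step 5: cell (4,2)='.' (+2 fires, +3 burnt)
Step 6: cell (4,2)='.' (+0 fires, +2 burnt)
  fire out at step 6

3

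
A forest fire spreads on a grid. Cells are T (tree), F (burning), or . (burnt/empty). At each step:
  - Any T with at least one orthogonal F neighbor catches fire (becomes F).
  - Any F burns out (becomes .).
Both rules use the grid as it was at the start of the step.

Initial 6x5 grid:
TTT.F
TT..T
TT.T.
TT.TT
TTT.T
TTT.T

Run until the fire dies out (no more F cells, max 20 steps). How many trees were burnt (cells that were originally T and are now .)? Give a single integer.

Answer: 1

Derivation:
Step 1: +1 fires, +1 burnt (F count now 1)
Step 2: +0 fires, +1 burnt (F count now 0)
Fire out after step 2
Initially T: 21, now '.': 10
Total burnt (originally-T cells now '.'): 1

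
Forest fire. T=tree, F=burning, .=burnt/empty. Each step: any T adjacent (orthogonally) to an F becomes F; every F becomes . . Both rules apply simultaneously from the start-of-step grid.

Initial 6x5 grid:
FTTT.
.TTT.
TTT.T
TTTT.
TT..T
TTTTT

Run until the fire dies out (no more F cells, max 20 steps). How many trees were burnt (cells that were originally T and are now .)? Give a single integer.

Answer: 21

Derivation:
Step 1: +1 fires, +1 burnt (F count now 1)
Step 2: +2 fires, +1 burnt (F count now 2)
Step 3: +3 fires, +2 burnt (F count now 3)
Step 4: +4 fires, +3 burnt (F count now 4)
Step 5: +3 fires, +4 burnt (F count now 3)
Step 6: +3 fires, +3 burnt (F count now 3)
Step 7: +2 fires, +3 burnt (F count now 2)
Step 8: +1 fires, +2 burnt (F count now 1)
Step 9: +1 fires, +1 burnt (F count now 1)
Step 10: +1 fires, +1 burnt (F count now 1)
Step 11: +0 fires, +1 burnt (F count now 0)
Fire out after step 11
Initially T: 22, now '.': 29
Total burnt (originally-T cells now '.'): 21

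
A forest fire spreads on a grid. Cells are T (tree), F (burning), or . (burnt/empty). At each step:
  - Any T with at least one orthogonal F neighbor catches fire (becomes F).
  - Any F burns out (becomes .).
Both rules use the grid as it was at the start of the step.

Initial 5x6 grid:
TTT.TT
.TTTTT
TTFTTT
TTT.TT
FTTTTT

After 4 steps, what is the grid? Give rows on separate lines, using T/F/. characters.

Step 1: 6 trees catch fire, 2 burn out
  TTT.TT
  .TFTTT
  TF.FTT
  FTF.TT
  .FTTTT
Step 2: 7 trees catch fire, 6 burn out
  TTF.TT
  .F.FTT
  F...FT
  .F..TT
  ..FTTT
Step 3: 5 trees catch fire, 7 burn out
  TF..TT
  ....FT
  .....F
  ....FT
  ...FTT
Step 4: 5 trees catch fire, 5 burn out
  F...FT
  .....F
  ......
  .....F
  ....FT

F...FT
.....F
......
.....F
....FT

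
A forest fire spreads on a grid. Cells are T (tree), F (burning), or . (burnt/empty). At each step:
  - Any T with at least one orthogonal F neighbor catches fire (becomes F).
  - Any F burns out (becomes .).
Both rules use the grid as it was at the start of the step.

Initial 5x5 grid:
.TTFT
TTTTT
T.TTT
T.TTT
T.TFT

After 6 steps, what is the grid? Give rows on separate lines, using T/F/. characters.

Step 1: 6 trees catch fire, 2 burn out
  .TF.F
  TTTFT
  T.TTT
  T.TFT
  T.F.F
Step 2: 6 trees catch fire, 6 burn out
  .F...
  TTF.F
  T.TFT
  T.F.F
  T....
Step 3: 3 trees catch fire, 6 burn out
  .....
  TF...
  T.F.F
  T....
  T....
Step 4: 1 trees catch fire, 3 burn out
  .....
  F....
  T....
  T....
  T....
Step 5: 1 trees catch fire, 1 burn out
  .....
  .....
  F....
  T....
  T....
Step 6: 1 trees catch fire, 1 burn out
  .....
  .....
  .....
  F....
  T....

.....
.....
.....
F....
T....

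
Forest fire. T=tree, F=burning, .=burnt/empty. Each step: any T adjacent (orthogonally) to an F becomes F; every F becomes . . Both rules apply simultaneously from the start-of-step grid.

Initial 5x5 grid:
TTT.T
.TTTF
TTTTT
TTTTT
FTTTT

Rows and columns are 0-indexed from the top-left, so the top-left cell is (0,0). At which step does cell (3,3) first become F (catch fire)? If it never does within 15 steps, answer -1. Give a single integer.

Step 1: cell (3,3)='T' (+5 fires, +2 burnt)
Step 2: cell (3,3)='T' (+6 fires, +5 burnt)
Step 3: cell (3,3)='F' (+8 fires, +6 burnt)
  -> target ignites at step 3
Step 4: cell (3,3)='.' (+1 fires, +8 burnt)
Step 5: cell (3,3)='.' (+1 fires, +1 burnt)
Step 6: cell (3,3)='.' (+0 fires, +1 burnt)
  fire out at step 6

3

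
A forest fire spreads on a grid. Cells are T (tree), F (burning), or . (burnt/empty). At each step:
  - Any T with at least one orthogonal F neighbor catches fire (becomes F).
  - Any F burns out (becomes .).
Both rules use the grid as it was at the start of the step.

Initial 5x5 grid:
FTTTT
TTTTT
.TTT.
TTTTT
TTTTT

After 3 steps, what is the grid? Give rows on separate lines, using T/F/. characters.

Step 1: 2 trees catch fire, 1 burn out
  .FTTT
  FTTTT
  .TTT.
  TTTTT
  TTTTT
Step 2: 2 trees catch fire, 2 burn out
  ..FTT
  .FTTT
  .TTT.
  TTTTT
  TTTTT
Step 3: 3 trees catch fire, 2 burn out
  ...FT
  ..FTT
  .FTT.
  TTTTT
  TTTTT

...FT
..FTT
.FTT.
TTTTT
TTTTT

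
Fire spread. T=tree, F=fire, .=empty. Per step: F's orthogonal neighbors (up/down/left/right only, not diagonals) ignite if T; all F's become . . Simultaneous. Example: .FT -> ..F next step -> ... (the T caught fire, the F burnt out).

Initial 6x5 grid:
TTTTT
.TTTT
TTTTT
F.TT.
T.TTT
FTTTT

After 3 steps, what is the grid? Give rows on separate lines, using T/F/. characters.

Step 1: 3 trees catch fire, 2 burn out
  TTTTT
  .TTTT
  FTTTT
  ..TT.
  F.TTT
  .FTTT
Step 2: 2 trees catch fire, 3 burn out
  TTTTT
  .TTTT
  .FTTT
  ..TT.
  ..TTT
  ..FTT
Step 3: 4 trees catch fire, 2 burn out
  TTTTT
  .FTTT
  ..FTT
  ..TT.
  ..FTT
  ...FT

TTTTT
.FTTT
..FTT
..TT.
..FTT
...FT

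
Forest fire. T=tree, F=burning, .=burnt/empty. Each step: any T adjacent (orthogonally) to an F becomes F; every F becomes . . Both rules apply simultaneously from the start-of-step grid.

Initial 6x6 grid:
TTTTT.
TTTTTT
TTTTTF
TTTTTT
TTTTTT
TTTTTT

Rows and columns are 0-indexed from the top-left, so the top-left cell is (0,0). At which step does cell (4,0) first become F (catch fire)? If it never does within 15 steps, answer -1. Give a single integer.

Step 1: cell (4,0)='T' (+3 fires, +1 burnt)
Step 2: cell (4,0)='T' (+4 fires, +3 burnt)
Step 3: cell (4,0)='T' (+6 fires, +4 burnt)
Step 4: cell (4,0)='T' (+6 fires, +6 burnt)
Step 5: cell (4,0)='T' (+6 fires, +6 burnt)
Step 6: cell (4,0)='T' (+5 fires, +6 burnt)
Step 7: cell (4,0)='F' (+3 fires, +5 burnt)
  -> target ignites at step 7
Step 8: cell (4,0)='.' (+1 fires, +3 burnt)
Step 9: cell (4,0)='.' (+0 fires, +1 burnt)
  fire out at step 9

7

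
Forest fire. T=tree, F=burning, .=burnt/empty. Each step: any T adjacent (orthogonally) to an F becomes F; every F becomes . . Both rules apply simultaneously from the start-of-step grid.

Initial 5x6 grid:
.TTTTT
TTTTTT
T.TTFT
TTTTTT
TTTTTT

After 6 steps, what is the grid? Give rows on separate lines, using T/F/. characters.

Step 1: 4 trees catch fire, 1 burn out
  .TTTTT
  TTTTFT
  T.TF.F
  TTTTFT
  TTTTTT
Step 2: 7 trees catch fire, 4 burn out
  .TTTFT
  TTTF.F
  T.F...
  TTTF.F
  TTTTFT
Step 3: 6 trees catch fire, 7 burn out
  .TTF.F
  TTF...
  T.....
  TTF...
  TTTF.F
Step 4: 4 trees catch fire, 6 burn out
  .TF...
  TF....
  T.....
  TF....
  TTF...
Step 5: 4 trees catch fire, 4 burn out
  .F....
  F.....
  T.....
  F.....
  TF....
Step 6: 2 trees catch fire, 4 burn out
  ......
  ......
  F.....
  ......
  F.....

......
......
F.....
......
F.....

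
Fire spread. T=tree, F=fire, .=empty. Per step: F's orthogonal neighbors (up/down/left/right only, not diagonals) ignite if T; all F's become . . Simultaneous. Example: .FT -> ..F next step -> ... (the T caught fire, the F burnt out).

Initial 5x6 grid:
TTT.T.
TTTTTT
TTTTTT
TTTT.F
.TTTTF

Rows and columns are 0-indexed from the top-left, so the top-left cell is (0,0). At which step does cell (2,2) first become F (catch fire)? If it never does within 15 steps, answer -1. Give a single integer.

Step 1: cell (2,2)='T' (+2 fires, +2 burnt)
Step 2: cell (2,2)='T' (+3 fires, +2 burnt)
Step 3: cell (2,2)='T' (+4 fires, +3 burnt)
Step 4: cell (2,2)='F' (+5 fires, +4 burnt)
  -> target ignites at step 4
Step 5: cell (2,2)='.' (+3 fires, +5 burnt)
Step 6: cell (2,2)='.' (+4 fires, +3 burnt)
Step 7: cell (2,2)='.' (+2 fires, +4 burnt)
Step 8: cell (2,2)='.' (+1 fires, +2 burnt)
Step 9: cell (2,2)='.' (+0 fires, +1 burnt)
  fire out at step 9

4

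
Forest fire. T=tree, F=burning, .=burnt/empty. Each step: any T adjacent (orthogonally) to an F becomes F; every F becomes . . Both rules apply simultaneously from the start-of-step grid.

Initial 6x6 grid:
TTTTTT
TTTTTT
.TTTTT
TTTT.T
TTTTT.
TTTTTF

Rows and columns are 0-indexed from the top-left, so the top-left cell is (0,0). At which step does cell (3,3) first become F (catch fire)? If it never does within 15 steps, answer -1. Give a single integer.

Step 1: cell (3,3)='T' (+1 fires, +1 burnt)
Step 2: cell (3,3)='T' (+2 fires, +1 burnt)
Step 3: cell (3,3)='T' (+2 fires, +2 burnt)
Step 4: cell (3,3)='F' (+3 fires, +2 burnt)
  -> target ignites at step 4
Step 5: cell (3,3)='.' (+4 fires, +3 burnt)
Step 6: cell (3,3)='.' (+5 fires, +4 burnt)
Step 7: cell (3,3)='.' (+6 fires, +5 burnt)
Step 8: cell (3,3)='.' (+5 fires, +6 burnt)
Step 9: cell (3,3)='.' (+3 fires, +5 burnt)
Step 10: cell (3,3)='.' (+1 fires, +3 burnt)
Step 11: cell (3,3)='.' (+0 fires, +1 burnt)
  fire out at step 11

4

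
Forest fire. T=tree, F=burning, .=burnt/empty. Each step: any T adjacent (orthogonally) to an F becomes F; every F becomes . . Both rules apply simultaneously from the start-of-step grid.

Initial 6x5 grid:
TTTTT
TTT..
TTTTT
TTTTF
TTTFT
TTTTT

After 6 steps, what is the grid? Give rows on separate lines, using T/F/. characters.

Step 1: 5 trees catch fire, 2 burn out
  TTTTT
  TTT..
  TTTTF
  TTTF.
  TTF.F
  TTTFT
Step 2: 5 trees catch fire, 5 burn out
  TTTTT
  TTT..
  TTTF.
  TTF..
  TF...
  TTF.F
Step 3: 4 trees catch fire, 5 burn out
  TTTTT
  TTT..
  TTF..
  TF...
  F....
  TF...
Step 4: 4 trees catch fire, 4 burn out
  TTTTT
  TTF..
  TF...
  F....
  .....
  F....
Step 5: 3 trees catch fire, 4 burn out
  TTFTT
  TF...
  F....
  .....
  .....
  .....
Step 6: 3 trees catch fire, 3 burn out
  TF.FT
  F....
  .....
  .....
  .....
  .....

TF.FT
F....
.....
.....
.....
.....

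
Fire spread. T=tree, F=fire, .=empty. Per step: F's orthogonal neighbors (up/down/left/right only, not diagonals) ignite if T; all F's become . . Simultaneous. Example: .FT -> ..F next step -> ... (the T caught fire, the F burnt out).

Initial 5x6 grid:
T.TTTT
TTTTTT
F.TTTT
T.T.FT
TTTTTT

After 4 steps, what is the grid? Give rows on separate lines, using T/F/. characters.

Step 1: 5 trees catch fire, 2 burn out
  T.TTTT
  FTTTTT
  ..TTFT
  F.T..F
  TTTTFT
Step 2: 8 trees catch fire, 5 burn out
  F.TTTT
  .FTTFT
  ..TF.F
  ..T...
  FTTF.F
Step 3: 7 trees catch fire, 8 burn out
  ..TTFT
  ..FF.F
  ..F...
  ..T...
  .FF...
Step 4: 4 trees catch fire, 7 burn out
  ..FF.F
  ......
  ......
  ..F...
  ......

..FF.F
......
......
..F...
......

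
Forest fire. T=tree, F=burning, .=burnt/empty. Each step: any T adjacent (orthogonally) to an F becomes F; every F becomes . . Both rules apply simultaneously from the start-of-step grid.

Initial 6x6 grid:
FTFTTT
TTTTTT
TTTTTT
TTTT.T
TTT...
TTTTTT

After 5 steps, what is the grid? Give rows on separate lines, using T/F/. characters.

Step 1: 4 trees catch fire, 2 burn out
  .F.FTT
  FTFTTT
  TTTTTT
  TTTT.T
  TTT...
  TTTTTT
Step 2: 5 trees catch fire, 4 burn out
  ....FT
  .F.FTT
  FTFTTT
  TTTT.T
  TTT...
  TTTTTT
Step 3: 6 trees catch fire, 5 burn out
  .....F
  ....FT
  .F.FTT
  FTFT.T
  TTT...
  TTTTTT
Step 4: 6 trees catch fire, 6 burn out
  ......
  .....F
  ....FT
  .F.F.T
  FTF...
  TTTTTT
Step 5: 4 trees catch fire, 6 burn out
  ......
  ......
  .....F
  .....T
  .F....
  FTFTTT

......
......
.....F
.....T
.F....
FTFTTT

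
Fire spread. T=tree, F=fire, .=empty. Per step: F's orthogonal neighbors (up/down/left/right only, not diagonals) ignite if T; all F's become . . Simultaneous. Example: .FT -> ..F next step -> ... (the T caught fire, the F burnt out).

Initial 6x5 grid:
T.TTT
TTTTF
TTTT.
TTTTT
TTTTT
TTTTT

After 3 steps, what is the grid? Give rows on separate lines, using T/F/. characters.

Step 1: 2 trees catch fire, 1 burn out
  T.TTF
  TTTF.
  TTTT.
  TTTTT
  TTTTT
  TTTTT
Step 2: 3 trees catch fire, 2 burn out
  T.TF.
  TTF..
  TTTF.
  TTTTT
  TTTTT
  TTTTT
Step 3: 4 trees catch fire, 3 burn out
  T.F..
  TF...
  TTF..
  TTTFT
  TTTTT
  TTTTT

T.F..
TF...
TTF..
TTTFT
TTTTT
TTTTT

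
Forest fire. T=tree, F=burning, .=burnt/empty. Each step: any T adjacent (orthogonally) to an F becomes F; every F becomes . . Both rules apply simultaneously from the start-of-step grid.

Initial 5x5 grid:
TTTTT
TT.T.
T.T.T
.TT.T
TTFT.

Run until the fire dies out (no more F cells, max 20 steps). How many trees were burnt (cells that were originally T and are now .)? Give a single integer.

Answer: 6

Derivation:
Step 1: +3 fires, +1 burnt (F count now 3)
Step 2: +3 fires, +3 burnt (F count now 3)
Step 3: +0 fires, +3 burnt (F count now 0)
Fire out after step 3
Initially T: 17, now '.': 14
Total burnt (originally-T cells now '.'): 6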